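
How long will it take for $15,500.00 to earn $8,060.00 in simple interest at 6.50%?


Rearrange the simple interest formula for t:
I = P × r × t  ⇒  t = I / (P × r)
t = $8,060.00 / ($15,500.00 × 0.065)
t = 8

t = I/(P×r) = 8 years


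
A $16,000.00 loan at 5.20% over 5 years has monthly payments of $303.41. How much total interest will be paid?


Total paid over the life of the loan = PMT × n.
Total paid = $303.41 × 60 = $18,204.60
Total interest = total paid − principal = $18,204.60 − $16,000.00 = $2,204.60

Total interest = (PMT × n) - PV = $2,204.60


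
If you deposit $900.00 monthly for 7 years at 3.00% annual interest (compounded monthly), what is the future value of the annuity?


Future value of an ordinary annuity: FV = PMT × ((1 + r)^n − 1) / r
Monthly rate r = 0.03/12 = 0.0025, n = 84
FV = $900.00 × ((1 + 0.03/12)^84 − 1) / (0.03/12)
FV = $900.00 × 93.341920
FV = $84,007.73

FV = PMT × ((1+r)^n - 1)/r = $84,007.73


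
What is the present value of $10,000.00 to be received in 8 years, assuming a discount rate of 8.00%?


Present value formula: PV = FV / (1 + r)^t
PV = $10,000.00 / (1 + 0.08)^8
PV = $10,000.00 / 1.850930
PV = $5,402.69

PV = FV / (1 + r)^t = $5,402.69


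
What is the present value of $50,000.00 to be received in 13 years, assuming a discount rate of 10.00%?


Present value formula: PV = FV / (1 + r)^t
PV = $50,000.00 / (1 + 0.1)^13
PV = $50,000.00 / 3.452271
PV = $14,483.22

PV = FV / (1 + r)^t = $14,483.22


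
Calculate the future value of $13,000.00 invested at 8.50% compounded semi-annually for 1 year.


Compound interest formula: A = P(1 + r/n)^(nt)
A = $13,000.00 × (1 + 0.085/2)^(2 × 1)
Growth factor: (1 + 0.085/2)^2 = 1.086806
A = $13,000.00 × 1.086806
A = $14,128.48

A = P(1 + r/n)^(nt) = $14,128.48


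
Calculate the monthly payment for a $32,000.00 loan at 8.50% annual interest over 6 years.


Loan payment formula: PMT = PV × r / (1 − (1 + r)^(−n))
Monthly rate r = 0.085/12 ≈ 0.00708333, n = 72 months
Denominator: 1 − (1 + 0.085/12)^(−72) = 0.398424
PMT = $32,000.00 × (0.085/12) / 0.398424
PMT = $568.91 per month

PMT = PV × r / (1-(1+r)^(-n)) = $568.91/month


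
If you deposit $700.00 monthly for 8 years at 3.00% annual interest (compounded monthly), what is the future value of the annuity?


Future value of an ordinary annuity: FV = PMT × ((1 + r)^n − 1) / r
Monthly rate r = 0.03/12 = 0.0025, n = 96
FV = $700.00 × ((1 + 0.03/12)^96 − 1) / (0.03/12)
FV = $700.00 × 108.347387
FV = $75,843.17

FV = PMT × ((1+r)^n - 1)/r = $75,843.17


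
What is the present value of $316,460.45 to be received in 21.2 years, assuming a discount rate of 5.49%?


Present value formula: PV = FV / (1 + r)^t
PV = $316,460.45 / (1 + 0.0549)^21.2
PV = $316,460.45 / 3.1051272
PV = $101,915.45

PV = FV / (1 + r)^t = $101,915.45


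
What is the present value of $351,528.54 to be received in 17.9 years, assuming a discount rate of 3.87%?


Present value formula: PV = FV / (1 + r)^t
PV = $351,528.54 / (1 + 0.0387)^17.9
PV = $351,528.54 / 1.9732102
PV = $178,150.58

PV = FV / (1 + r)^t = $178,150.58


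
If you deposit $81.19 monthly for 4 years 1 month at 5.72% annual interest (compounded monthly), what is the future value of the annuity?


Future value of an ordinary annuity: FV = PMT × ((1 + r)^n − 1) / r
Monthly rate r = 0.0572/12 ≈ 0.00476667, n = 49
FV = $81.19 × ((1 + 0.0572/12)^49 − 1) / (0.0572/12)
FV = $81.19 × 55.048181
FV = $4,469.36

FV = PMT × ((1+r)^n - 1)/r = $4,469.36


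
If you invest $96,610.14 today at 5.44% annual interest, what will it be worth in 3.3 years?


Future value formula: FV = PV × (1 + r)^t
FV = $96,610.14 × (1 + 0.0544)^3.3
FV = $96,610.14 × 1.1910166
FV = $115,064.28

FV = PV × (1 + r)^t = $115,064.28


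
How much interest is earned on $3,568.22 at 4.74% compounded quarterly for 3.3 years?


Compound interest earned = final amount − principal.
A = P(1 + r/n)^(nt) = $3,568.22 × (1 + 0.0474/4)^(4 × 3.3) = $4,168.55
Interest = A − P = $4,168.55 − $3,568.22 = $600.33

Interest = A - P = $600.33


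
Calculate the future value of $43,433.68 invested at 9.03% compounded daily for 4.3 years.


Compound interest formula: A = P(1 + r/n)^(nt)
A = $43,433.68 × (1 + 0.0903/365)^(365 × 4.3)
Growth factor: (1 + 0.0903/365)^1569.5 = 1.4743865
A = $43,433.68 × 1.4743865
A = $64,038.03

A = P(1 + r/n)^(nt) = $64,038.03


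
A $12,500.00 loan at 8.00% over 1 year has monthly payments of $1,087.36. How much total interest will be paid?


Total paid over the life of the loan = PMT × n.
Total paid = $1,087.36 × 12 = $13,048.32
Total interest = total paid − principal = $13,048.32 − $12,500.00 = $548.32

Total interest = (PMT × n) - PV = $548.32


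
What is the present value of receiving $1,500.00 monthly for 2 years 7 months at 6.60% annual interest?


Present value of an ordinary annuity: PV = PMT × (1 − (1 + r)^(−n)) / r
Monthly rate r = 0.066/12 = 0.0055, n = 31
PV = $1,500.00 × (1 − (1 + 0.066/12)^(−31)) / (0.066/12)
PV = $1,500.00 × 28.429616
PV = $42,644.42

PV = PMT × (1-(1+r)^(-n))/r = $42,644.42


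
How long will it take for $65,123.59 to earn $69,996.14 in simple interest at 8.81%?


Rearrange the simple interest formula for t:
I = P × r × t  ⇒  t = I / (P × r)
t = $69,996.14 / ($65,123.59 × 0.0881)
t = 12.2

t = I/(P×r) = 12.2 years


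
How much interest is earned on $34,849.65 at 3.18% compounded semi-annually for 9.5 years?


Compound interest earned = final amount − principal.
A = P(1 + r/n)^(nt) = $34,849.65 × (1 + 0.0318/2)^(2 × 9.5) = $47,029.10
Interest = A − P = $47,029.10 − $34,849.65 = $12,179.45

Interest = A - P = $12,179.45


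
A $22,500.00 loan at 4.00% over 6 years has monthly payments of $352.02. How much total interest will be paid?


Total paid over the life of the loan = PMT × n.
Total paid = $352.02 × 72 = $25,345.44
Total interest = total paid − principal = $25,345.44 − $22,500.00 = $2,845.44

Total interest = (PMT × n) - PV = $2,845.44


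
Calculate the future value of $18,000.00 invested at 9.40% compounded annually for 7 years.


Compound interest formula: A = P(1 + r/n)^(nt)
A = $18,000.00 × (1 + 0.094/1)^(1 × 7)
Growth factor: (1 + 0.094/1)^7 = 1.8755181
A = $18,000.00 × 1.8755181
A = $33,759.33

A = P(1 + r/n)^(nt) = $33,759.33


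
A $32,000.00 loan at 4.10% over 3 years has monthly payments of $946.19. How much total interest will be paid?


Total paid over the life of the loan = PMT × n.
Total paid = $946.19 × 36 = $34,062.84
Total interest = total paid − principal = $34,062.84 − $32,000.00 = $2,062.84

Total interest = (PMT × n) - PV = $2,062.84


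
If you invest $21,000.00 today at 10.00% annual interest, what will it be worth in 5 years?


Future value formula: FV = PV × (1 + r)^t
FV = $21,000.00 × (1 + 0.1)^5
FV = $21,000.00 × 1.610510
FV = $33,820.71

FV = PV × (1 + r)^t = $33,820.71


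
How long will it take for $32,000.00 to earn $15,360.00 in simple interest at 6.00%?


Rearrange the simple interest formula for t:
I = P × r × t  ⇒  t = I / (P × r)
t = $15,360.00 / ($32,000.00 × 0.06)
t = 8

t = I/(P×r) = 8 years


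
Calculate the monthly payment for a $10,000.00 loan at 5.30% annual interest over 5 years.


Loan payment formula: PMT = PV × r / (1 − (1 + r)^(−n))
Monthly rate r = 0.053/12 ≈ 0.00441667, n = 60 months
Denominator: 1 − (1 + 0.053/12)^(−60) = 0.232346
PMT = $10,000.00 × (0.053/12) / 0.232346
PMT = $190.09 per month

PMT = PV × r / (1-(1+r)^(-n)) = $190.09/month


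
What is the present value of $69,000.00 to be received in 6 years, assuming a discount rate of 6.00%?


Present value formula: PV = FV / (1 + r)^t
PV = $69,000.00 / (1 + 0.06)^6
PV = $69,000.00 / 1.418519
PV = $48,642.28

PV = FV / (1 + r)^t = $48,642.28


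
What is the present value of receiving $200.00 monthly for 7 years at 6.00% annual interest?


Present value of an ordinary annuity: PV = PMT × (1 − (1 + r)^(−n)) / r
Monthly rate r = 0.06/12 = 0.005, n = 84
PV = $200.00 × (1 − (1 + 0.06/12)^(−84)) / (0.06/12)
PV = $200.00 × 68.453042
PV = $13,690.61

PV = PMT × (1-(1+r)^(-n))/r = $13,690.61


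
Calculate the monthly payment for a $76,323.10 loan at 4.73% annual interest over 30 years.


Loan payment formula: PMT = PV × r / (1 − (1 + r)^(−n))
Monthly rate r = 0.0473/12 ≈ 0.00394167, n = 360 months
Denominator: 1 − (1 + 0.0473/12)^(−360) = 0.757368
PMT = $76,323.10 × (0.0473/12) / 0.757368
PMT = $397.22 per month

PMT = PV × r / (1-(1+r)^(-n)) = $397.22/month


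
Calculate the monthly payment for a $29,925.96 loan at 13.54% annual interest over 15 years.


Loan payment formula: PMT = PV × r / (1 − (1 + r)^(−n))
Monthly rate r = 0.1354/12 ≈ 0.01128333, n = 180 months
Denominator: 1 − (1 + 0.1354/12)^(−180) = 0.867295
PMT = $29,925.96 × (0.1354/12) / 0.867295
PMT = $389.33 per month

PMT = PV × r / (1-(1+r)^(-n)) = $389.33/month


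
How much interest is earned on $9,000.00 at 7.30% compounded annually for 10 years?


Compound interest earned = final amount − principal.
A = P(1 + r/n)^(nt) = $9,000.00 × (1 + 0.073/1)^(1 × 10) = $18,207.06
Interest = A − P = $18,207.06 − $9,000.00 = $9,207.06

Interest = A - P = $9,207.06


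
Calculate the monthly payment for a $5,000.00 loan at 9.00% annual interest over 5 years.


Loan payment formula: PMT = PV × r / (1 − (1 + r)^(−n))
Monthly rate r = 0.09/12 = 0.0075, n = 60 months
Denominator: 1 − (1 + 0.09/12)^(−60) = 0.361300
PMT = $5,000.00 × (0.09/12) / 0.361300
PMT = $103.79 per month

PMT = PV × r / (1-(1+r)^(-n)) = $103.79/month


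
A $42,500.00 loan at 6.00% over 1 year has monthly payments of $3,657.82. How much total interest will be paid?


Total paid over the life of the loan = PMT × n.
Total paid = $3,657.82 × 12 = $43,893.84
Total interest = total paid − principal = $43,893.84 − $42,500.00 = $1,393.84

Total interest = (PMT × n) - PV = $1,393.84


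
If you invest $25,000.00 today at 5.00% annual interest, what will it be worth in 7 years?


Future value formula: FV = PV × (1 + r)^t
FV = $25,000.00 × (1 + 0.05)^7
FV = $25,000.00 × 1.4071004
FV = $35,177.51

FV = PV × (1 + r)^t = $35,177.51


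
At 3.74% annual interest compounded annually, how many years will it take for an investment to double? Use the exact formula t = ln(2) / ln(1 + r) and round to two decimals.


Doubling condition: (1 + r)^t = 2
Take ln of both sides: t × ln(1 + r) = ln(2)
t = ln(2) / ln(1 + r)
t = 0.693147 / 0.036718
t = 18.88

t = ln(2) / ln(1 + r) = 18.88 years


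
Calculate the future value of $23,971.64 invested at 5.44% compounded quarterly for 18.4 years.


Compound interest formula: A = P(1 + r/n)^(nt)
A = $23,971.64 × (1 + 0.0544/4)^(4 × 18.4)
Growth factor: (1 + 0.0544/4)^73.6 = 2.7026008
A = $23,971.64 × 2.7026008
A = $64,785.77

A = P(1 + r/n)^(nt) = $64,785.77


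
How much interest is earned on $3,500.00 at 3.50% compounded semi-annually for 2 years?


Compound interest earned = final amount − principal.
A = P(1 + r/n)^(nt) = $3,500.00 × (1 + 0.035/2)^(2 × 2) = $3,751.51
Interest = A − P = $3,751.51 − $3,500.00 = $251.51

Interest = A - P = $251.51


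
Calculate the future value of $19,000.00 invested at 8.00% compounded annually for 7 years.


Compound interest formula: A = P(1 + r/n)^(nt)
A = $19,000.00 × (1 + 0.08/1)^(1 × 7)
Growth factor: (1 + 0.08/1)^7 = 1.713824
A = $19,000.00 × 1.713824
A = $32,562.66

A = P(1 + r/n)^(nt) = $32,562.66


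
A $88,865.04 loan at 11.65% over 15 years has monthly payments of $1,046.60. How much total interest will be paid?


Total paid over the life of the loan = PMT × n.
Total paid = $1,046.60 × 180 = $188,388.00
Total interest = total paid − principal = $188,388.00 − $88,865.04 = $99,522.96

Total interest = (PMT × n) - PV = $99,522.96


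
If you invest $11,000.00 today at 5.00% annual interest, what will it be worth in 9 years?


Future value formula: FV = PV × (1 + r)^t
FV = $11,000.00 × (1 + 0.05)^9
FV = $11,000.00 × 1.551328
FV = $17,064.61

FV = PV × (1 + r)^t = $17,064.61


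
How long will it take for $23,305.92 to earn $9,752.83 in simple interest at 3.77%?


Rearrange the simple interest formula for t:
I = P × r × t  ⇒  t = I / (P × r)
t = $9,752.83 / ($23,305.92 × 0.0377)
t = 11.1

t = I/(P×r) = 11.1 years


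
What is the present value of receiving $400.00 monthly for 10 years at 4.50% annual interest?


Present value of an ordinary annuity: PV = PMT × (1 − (1 + r)^(−n)) / r
Monthly rate r = 0.045/12 = 0.00375, n = 120
PV = $400.00 × (1 − (1 + 0.045/12)^(−120)) / (0.045/12)
PV = $400.00 × 96.489324
PV = $38,595.73

PV = PMT × (1-(1+r)^(-n))/r = $38,595.73


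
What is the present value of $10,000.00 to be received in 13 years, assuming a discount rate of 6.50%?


Present value formula: PV = FV / (1 + r)^t
PV = $10,000.00 / (1 + 0.065)^13
PV = $10,000.00 / 2.267487
PV = $4,410.17

PV = FV / (1 + r)^t = $4,410.17


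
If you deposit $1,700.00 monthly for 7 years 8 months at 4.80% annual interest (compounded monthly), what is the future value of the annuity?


Future value of an ordinary annuity: FV = PMT × ((1 + r)^n − 1) / r
Monthly rate r = 0.048/12 = 0.004, n = 92
FV = $1,700.00 × ((1 + 0.048/12)^92 − 1) / (0.048/12)
FV = $1,700.00 × 110.945463
FV = $188,607.29

FV = PMT × ((1+r)^n - 1)/r = $188,607.29


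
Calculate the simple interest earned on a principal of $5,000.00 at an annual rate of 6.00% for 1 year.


Simple interest formula: I = P × r × t
I = $5,000.00 × 0.06 × 1
I = $300.00

I = P × r × t = $300.00


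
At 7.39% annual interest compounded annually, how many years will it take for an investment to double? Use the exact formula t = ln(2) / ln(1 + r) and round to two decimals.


Doubling condition: (1 + r)^t = 2
Take ln of both sides: t × ln(1 + r) = ln(2)
t = ln(2) / ln(1 + r)
t = 0.693147 / 0.071297
t = 9.72

t = ln(2) / ln(1 + r) = 9.72 years


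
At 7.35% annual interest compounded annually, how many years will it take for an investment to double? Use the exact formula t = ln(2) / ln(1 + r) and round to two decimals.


Doubling condition: (1 + r)^t = 2
Take ln of both sides: t × ln(1 + r) = ln(2)
t = ln(2) / ln(1 + r)
t = 0.693147 / 0.070924
t = 9.77

t = ln(2) / ln(1 + r) = 9.77 years


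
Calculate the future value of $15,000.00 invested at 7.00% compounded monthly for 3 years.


Compound interest formula: A = P(1 + r/n)^(nt)
A = $15,000.00 × (1 + 0.07/12)^(12 × 3)
Growth factor: (1 + 0.07/12)^36 = 1.2329256
A = $15,000.00 × 1.2329256
A = $18,493.88

A = P(1 + r/n)^(nt) = $18,493.88


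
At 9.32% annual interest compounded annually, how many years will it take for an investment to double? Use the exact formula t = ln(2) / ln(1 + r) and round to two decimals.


Doubling condition: (1 + r)^t = 2
Take ln of both sides: t × ln(1 + r) = ln(2)
t = ln(2) / ln(1 + r)
t = 0.693147 / 0.089109
t = 7.78

t = ln(2) / ln(1 + r) = 7.78 years


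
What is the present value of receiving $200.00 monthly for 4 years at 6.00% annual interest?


Present value of an ordinary annuity: PV = PMT × (1 − (1 + r)^(−n)) / r
Monthly rate r = 0.06/12 = 0.005, n = 48
PV = $200.00 × (1 − (1 + 0.06/12)^(−48)) / (0.06/12)
PV = $200.00 × 42.580318
PV = $8,516.06

PV = PMT × (1-(1+r)^(-n))/r = $8,516.06


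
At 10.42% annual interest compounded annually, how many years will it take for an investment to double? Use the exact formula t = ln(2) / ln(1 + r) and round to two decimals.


Doubling condition: (1 + r)^t = 2
Take ln of both sides: t × ln(1 + r) = ln(2)
t = ln(2) / ln(1 + r)
t = 0.693147 / 0.099121
t = 6.99

t = ln(2) / ln(1 + r) = 6.99 years


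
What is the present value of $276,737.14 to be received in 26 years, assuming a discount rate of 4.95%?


Present value formula: PV = FV / (1 + r)^t
PV = $276,737.14 / (1 + 0.0495)^26
PV = $276,737.14 / 3.511911
PV = $78,799.59

PV = FV / (1 + r)^t = $78,799.59


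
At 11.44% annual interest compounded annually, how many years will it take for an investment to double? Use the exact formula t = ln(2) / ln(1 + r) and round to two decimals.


Doubling condition: (1 + r)^t = 2
Take ln of both sides: t × ln(1 + r) = ln(2)
t = ln(2) / ln(1 + r)
t = 0.693147 / 0.108316
t = 6.40

t = ln(2) / ln(1 + r) = 6.40 years


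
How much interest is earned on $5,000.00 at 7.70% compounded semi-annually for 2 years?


Compound interest earned = final amount − principal.
A = P(1 + r/n)^(nt) = $5,000.00 × (1 + 0.077/2)^(2 × 2) = $5,815.62
Interest = A − P = $5,815.62 − $5,000.00 = $815.62

Interest = A - P = $815.62


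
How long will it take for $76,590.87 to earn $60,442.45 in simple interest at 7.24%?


Rearrange the simple interest formula for t:
I = P × r × t  ⇒  t = I / (P × r)
t = $60,442.45 / ($76,590.87 × 0.0724)
t = 10.9

t = I/(P×r) = 10.9 years


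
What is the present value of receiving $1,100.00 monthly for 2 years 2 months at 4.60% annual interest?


Present value of an ordinary annuity: PV = PMT × (1 − (1 + r)^(−n)) / r
Monthly rate r = 0.046/12 ≈ 0.00383333, n = 26
PV = $1,100.00 × (1 − (1 + 0.046/12)^(−26)) / (0.046/12)
PV = $1,100.00 × 24.701331
PV = $27,171.46

PV = PMT × (1-(1+r)^(-n))/r = $27,171.46


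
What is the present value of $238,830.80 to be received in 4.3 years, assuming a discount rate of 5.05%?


Present value formula: PV = FV / (1 + r)^t
PV = $238,830.80 / (1 + 0.0505)^4.3
PV = $238,830.80 / 1.2359561
PV = $193,235.67

PV = FV / (1 + r)^t = $193,235.67


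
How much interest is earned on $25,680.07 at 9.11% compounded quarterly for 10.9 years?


Compound interest earned = final amount − principal.
A = P(1 + r/n)^(nt) = $25,680.07 × (1 + 0.0911/4)^(4 × 10.9) = $68,550.20
Interest = A − P = $68,550.20 − $25,680.07 = $42,870.13

Interest = A - P = $42,870.13


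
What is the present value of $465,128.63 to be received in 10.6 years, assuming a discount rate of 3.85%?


Present value formula: PV = FV / (1 + r)^t
PV = $465,128.63 / (1 + 0.0385)^10.6
PV = $465,128.63 / 1.49248134
PV = $311,647.87

PV = FV / (1 + r)^t = $311,647.87


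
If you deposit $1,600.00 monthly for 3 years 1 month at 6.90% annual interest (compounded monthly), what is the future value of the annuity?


Future value of an ordinary annuity: FV = PMT × ((1 + r)^n − 1) / r
Monthly rate r = 0.069/12 = 0.00575, n = 37
FV = $1,600.00 × ((1 + 0.069/12)^37 − 1) / (0.069/12)
FV = $1,600.00 × 41.099443
FV = $65,759.11

FV = PMT × ((1+r)^n - 1)/r = $65,759.11


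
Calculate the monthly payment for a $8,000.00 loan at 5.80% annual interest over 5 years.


Loan payment formula: PMT = PV × r / (1 − (1 + r)^(−n))
Monthly rate r = 0.058/12 ≈ 0.00483333, n = 60 months
Denominator: 1 − (1 + 0.058/12)^(−60) = 0.251214
PMT = $8,000.00 × (0.058/12) / 0.251214
PMT = $153.92 per month

PMT = PV × r / (1-(1+r)^(-n)) = $153.92/month


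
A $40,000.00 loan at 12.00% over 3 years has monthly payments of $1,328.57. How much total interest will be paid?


Total paid over the life of the loan = PMT × n.
Total paid = $1,328.57 × 36 = $47,828.52
Total interest = total paid − principal = $47,828.52 − $40,000.00 = $7,828.52

Total interest = (PMT × n) - PV = $7,828.52


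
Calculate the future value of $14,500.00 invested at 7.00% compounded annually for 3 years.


Compound interest formula: A = P(1 + r/n)^(nt)
A = $14,500.00 × (1 + 0.07/1)^(1 × 3)
Growth factor: (1 + 0.07/1)^3 = 1.225043
A = $14,500.00 × 1.225043
A = $17,763.12

A = P(1 + r/n)^(nt) = $17,763.12


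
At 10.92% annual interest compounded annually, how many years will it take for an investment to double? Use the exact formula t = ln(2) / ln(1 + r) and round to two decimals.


Doubling condition: (1 + r)^t = 2
Take ln of both sides: t × ln(1 + r) = ln(2)
t = ln(2) / ln(1 + r)
t = 0.693147 / 0.103639
t = 6.69

t = ln(2) / ln(1 + r) = 6.69 years


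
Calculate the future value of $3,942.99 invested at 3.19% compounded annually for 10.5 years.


Compound interest formula: A = P(1 + r/n)^(nt)
A = $3,942.99 × (1 + 0.0319/1)^(1 × 10.5)
Growth factor: (1 + 0.0319/1)^10.5 = 1.390577
A = $3,942.99 × 1.390577
A = $5,483.03

A = P(1 + r/n)^(nt) = $5,483.03


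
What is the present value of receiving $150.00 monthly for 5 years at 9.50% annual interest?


Present value of an ordinary annuity: PV = PMT × (1 − (1 + r)^(−n)) / r
Monthly rate r = 0.095/12 ≈ 0.00791667, n = 60
PV = $150.00 × (1 − (1 + 0.095/12)^(−60)) / (0.095/12)
PV = $150.00 × 47.614827
PV = $7,142.22

PV = PMT × (1-(1+r)^(-n))/r = $7,142.22


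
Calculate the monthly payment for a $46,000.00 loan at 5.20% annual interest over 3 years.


Loan payment formula: PMT = PV × r / (1 − (1 + r)^(−n))
Monthly rate r = 0.052/12 ≈ 0.00433333, n = 36 months
Denominator: 1 − (1 + 0.052/12)^(−36) = 0.144152
PMT = $46,000.00 × (0.052/12) / 0.144152
PMT = $1,382.80 per month

PMT = PV × r / (1-(1+r)^(-n)) = $1,382.80/month


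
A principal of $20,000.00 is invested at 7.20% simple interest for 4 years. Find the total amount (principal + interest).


Total amount formula: A = P(1 + rt) = P + P·r·t
Interest: I = P × r × t = $20,000.00 × 0.072 × 4 = $5,760.00
A = P + I = $20,000.00 + $5,760.00 = $25,760.00

A = P + I = P(1 + rt) = $25,760.00


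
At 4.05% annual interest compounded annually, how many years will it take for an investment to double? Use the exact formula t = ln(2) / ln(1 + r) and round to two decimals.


Doubling condition: (1 + r)^t = 2
Take ln of both sides: t × ln(1 + r) = ln(2)
t = ln(2) / ln(1 + r)
t = 0.693147 / 0.039701
t = 17.46

t = ln(2) / ln(1 + r) = 17.46 years


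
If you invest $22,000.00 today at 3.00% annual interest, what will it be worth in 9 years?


Future value formula: FV = PV × (1 + r)^t
FV = $22,000.00 × (1 + 0.03)^9
FV = $22,000.00 × 1.304773
FV = $28,705.01

FV = PV × (1 + r)^t = $28,705.01


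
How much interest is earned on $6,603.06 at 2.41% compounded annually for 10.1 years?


Compound interest earned = final amount − principal.
A = P(1 + r/n)^(nt) = $6,603.06 × (1 + 0.0241/1)^(1 × 10.1) = $8,398.53
Interest = A − P = $8,398.53 − $6,603.06 = $1,795.47

Interest = A - P = $1,795.47


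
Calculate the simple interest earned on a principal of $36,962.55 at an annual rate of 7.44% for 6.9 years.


Simple interest formula: I = P × r × t
I = $36,962.55 × 0.0744 × 6.9
I = $18,975.09

I = P × r × t = $18,975.09


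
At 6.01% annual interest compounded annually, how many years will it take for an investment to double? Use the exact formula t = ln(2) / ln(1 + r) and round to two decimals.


Doubling condition: (1 + r)^t = 2
Take ln of both sides: t × ln(1 + r) = ln(2)
t = ln(2) / ln(1 + r)
t = 0.693147 / 0.058363
t = 11.88

t = ln(2) / ln(1 + r) = 11.88 years


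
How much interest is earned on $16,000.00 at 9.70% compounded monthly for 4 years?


Compound interest earned = final amount − principal.
A = P(1 + r/n)^(nt) = $16,000.00 × (1 + 0.097/12)^(12 × 4) = $23,547.72
Interest = A − P = $23,547.72 − $16,000.00 = $7,547.72

Interest = A - P = $7,547.72


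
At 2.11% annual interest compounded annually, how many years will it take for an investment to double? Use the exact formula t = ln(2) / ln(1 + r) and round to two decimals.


Doubling condition: (1 + r)^t = 2
Take ln of both sides: t × ln(1 + r) = ln(2)
t = ln(2) / ln(1 + r)
t = 0.693147 / 0.020880
t = 33.20

t = ln(2) / ln(1 + r) = 33.20 years


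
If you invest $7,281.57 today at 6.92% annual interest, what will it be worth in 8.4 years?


Future value formula: FV = PV × (1 + r)^t
FV = $7,281.57 × (1 + 0.0692)^8.4
FV = $7,281.57 × 1.754265
FV = $12,773.80

FV = PV × (1 + r)^t = $12,773.80


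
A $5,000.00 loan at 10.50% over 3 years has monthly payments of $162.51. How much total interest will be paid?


Total paid over the life of the loan = PMT × n.
Total paid = $162.51 × 36 = $5,850.36
Total interest = total paid − principal = $5,850.36 − $5,000.00 = $850.36

Total interest = (PMT × n) - PV = $850.36


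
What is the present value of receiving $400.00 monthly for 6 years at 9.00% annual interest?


Present value of an ordinary annuity: PV = PMT × (1 − (1 + r)^(−n)) / r
Monthly rate r = 0.09/12 = 0.0075, n = 72
PV = $400.00 × (1 − (1 + 0.09/12)^(−72)) / (0.09/12)
PV = $400.00 × 55.476849
PV = $22,190.74

PV = PMT × (1-(1+r)^(-n))/r = $22,190.74


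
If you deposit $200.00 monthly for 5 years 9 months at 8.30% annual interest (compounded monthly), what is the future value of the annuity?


Future value of an ordinary annuity: FV = PMT × ((1 + r)^n − 1) / r
Monthly rate r = 0.083/12 ≈ 0.00691667, n = 69
FV = $200.00 × ((1 + 0.083/12)^69 − 1) / (0.083/12)
FV = $200.00 × 88.046847
FV = $17,609.37

FV = PMT × ((1+r)^n - 1)/r = $17,609.37


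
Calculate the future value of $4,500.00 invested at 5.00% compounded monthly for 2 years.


Compound interest formula: A = P(1 + r/n)^(nt)
A = $4,500.00 × (1 + 0.05/12)^(12 × 2)
Growth factor: (1 + 0.05/12)^24 = 1.1049413
A = $4,500.00 × 1.1049413
A = $4,972.24

A = P(1 + r/n)^(nt) = $4,972.24


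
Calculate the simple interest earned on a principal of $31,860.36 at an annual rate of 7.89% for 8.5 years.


Simple interest formula: I = P × r × t
I = $31,860.36 × 0.0789 × 8.5
I = $21,367.15

I = P × r × t = $21,367.15


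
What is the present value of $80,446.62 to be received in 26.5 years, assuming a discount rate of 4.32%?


Present value formula: PV = FV / (1 + r)^t
PV = $80,446.62 / (1 + 0.0432)^26.5
PV = $80,446.62 / 3.067191
PV = $26,228.11

PV = FV / (1 + r)^t = $26,228.11


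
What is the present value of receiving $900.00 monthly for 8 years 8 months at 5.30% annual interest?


Present value of an ordinary annuity: PV = PMT × (1 − (1 + r)^(−n)) / r
Monthly rate r = 0.053/12 ≈ 0.00441667, n = 104
PV = $900.00 × (1 − (1 + 0.053/12)^(−104)) / (0.053/12)
PV = $900.00 × 83.242899
PV = $74,918.61

PV = PMT × (1-(1+r)^(-n))/r = $74,918.61


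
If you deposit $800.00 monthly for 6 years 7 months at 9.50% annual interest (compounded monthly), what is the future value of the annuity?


Future value of an ordinary annuity: FV = PMT × ((1 + r)^n − 1) / r
Monthly rate r = 0.095/12 ≈ 0.00791667, n = 79
FV = $800.00 × ((1 + 0.095/12)^79 − 1) / (0.095/12)
FV = $800.00 × 109.190845
FV = $87,352.68

FV = PMT × ((1+r)^n - 1)/r = $87,352.68


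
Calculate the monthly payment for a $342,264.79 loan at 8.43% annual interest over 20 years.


Loan payment formula: PMT = PV × r / (1 − (1 + r)^(−n))
Monthly rate r = 0.0843/12 = 0.007025, n = 240 months
Denominator: 1 − (1 + 0.0843/12)^(−240) = 0.813646
PMT = $342,264.79 × (0.0843/12) / 0.813646
PMT = $2,955.11 per month

PMT = PV × r / (1-(1+r)^(-n)) = $2,955.11/month


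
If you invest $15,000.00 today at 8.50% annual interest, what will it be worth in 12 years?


Future value formula: FV = PV × (1 + r)^t
FV = $15,000.00 × (1 + 0.085)^12
FV = $15,000.00 × 2.661686
FV = $39,925.29

FV = PV × (1 + r)^t = $39,925.29


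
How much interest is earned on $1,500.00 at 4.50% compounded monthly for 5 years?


Compound interest earned = final amount − principal.
A = P(1 + r/n)^(nt) = $1,500.00 × (1 + 0.045/12)^(12 × 5) = $1,877.69
Interest = A − P = $1,877.69 − $1,500.00 = $377.69

Interest = A - P = $377.69


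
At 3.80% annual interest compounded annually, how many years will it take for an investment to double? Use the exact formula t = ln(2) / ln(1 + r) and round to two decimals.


Doubling condition: (1 + r)^t = 2
Take ln of both sides: t × ln(1 + r) = ln(2)
t = ln(2) / ln(1 + r)
t = 0.693147 / 0.037296
t = 18.59

t = ln(2) / ln(1 + r) = 18.59 years


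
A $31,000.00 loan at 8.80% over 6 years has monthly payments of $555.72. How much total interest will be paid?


Total paid over the life of the loan = PMT × n.
Total paid = $555.72 × 72 = $40,011.84
Total interest = total paid − principal = $40,011.84 − $31,000.00 = $9,011.84

Total interest = (PMT × n) - PV = $9,011.84


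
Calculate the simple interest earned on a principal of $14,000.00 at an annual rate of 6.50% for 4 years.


Simple interest formula: I = P × r × t
I = $14,000.00 × 0.065 × 4
I = $3,640.00

I = P × r × t = $3,640.00


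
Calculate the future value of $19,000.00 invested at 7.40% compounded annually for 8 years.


Compound interest formula: A = P(1 + r/n)^(nt)
A = $19,000.00 × (1 + 0.074/1)^(1 × 8)
Growth factor: (1 + 0.074/1)^8 = 1.7702486
A = $19,000.00 × 1.7702486
A = $33,634.72

A = P(1 + r/n)^(nt) = $33,634.72


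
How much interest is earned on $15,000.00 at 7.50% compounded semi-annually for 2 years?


Compound interest earned = final amount − principal.
A = P(1 + r/n)^(nt) = $15,000.00 × (1 + 0.075/2)^(2 × 2) = $17,379.76
Interest = A − P = $17,379.76 − $15,000.00 = $2,379.76

Interest = A - P = $2,379.76


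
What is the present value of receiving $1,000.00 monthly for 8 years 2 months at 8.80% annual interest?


Present value of an ordinary annuity: PV = PMT × (1 − (1 + r)^(−n)) / r
Monthly rate r = 0.088/12 ≈ 0.00733333, n = 98
PV = $1,000.00 × (1 − (1 + 0.088/12)^(−98)) / (0.088/12)
PV = $1,000.00 × 69.725252
PV = $69,725.25

PV = PMT × (1-(1+r)^(-n))/r = $69,725.25


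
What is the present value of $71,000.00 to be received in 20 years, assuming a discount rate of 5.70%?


Present value formula: PV = FV / (1 + r)^t
PV = $71,000.00 / (1 + 0.057)^20
PV = $71,000.00 / 3.030399
PV = $23,429.26

PV = FV / (1 + r)^t = $23,429.26


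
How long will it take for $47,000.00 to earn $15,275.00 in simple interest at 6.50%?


Rearrange the simple interest formula for t:
I = P × r × t  ⇒  t = I / (P × r)
t = $15,275.00 / ($47,000.00 × 0.065)
t = 5

t = I/(P×r) = 5 years


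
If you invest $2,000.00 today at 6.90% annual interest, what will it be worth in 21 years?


Future value formula: FV = PV × (1 + r)^t
FV = $2,000.00 × (1 + 0.069)^21
FV = $2,000.00 × 4.060054
FV = $8,120.11

FV = PV × (1 + r)^t = $8,120.11


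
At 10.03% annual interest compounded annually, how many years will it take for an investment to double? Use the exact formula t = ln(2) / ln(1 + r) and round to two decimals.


Doubling condition: (1 + r)^t = 2
Take ln of both sides: t × ln(1 + r) = ln(2)
t = ln(2) / ln(1 + r)
t = 0.693147 / 0.095583
t = 7.25

t = ln(2) / ln(1 + r) = 7.25 years


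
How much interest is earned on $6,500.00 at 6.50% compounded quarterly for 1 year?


Compound interest earned = final amount − principal.
A = P(1 + r/n)^(nt) = $6,500.00 × (1 + 0.065/4)^(4 × 1) = $6,932.91
Interest = A − P = $6,932.91 − $6,500.00 = $432.91

Interest = A - P = $432.91


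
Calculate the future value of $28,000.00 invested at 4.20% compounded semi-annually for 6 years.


Compound interest formula: A = P(1 + r/n)^(nt)
A = $28,000.00 × (1 + 0.042/2)^(2 × 6)
Growth factor: (1 + 0.042/2)^12 = 1.283243
A = $28,000.00 × 1.283243
A = $35,930.80

A = P(1 + r/n)^(nt) = $35,930.80


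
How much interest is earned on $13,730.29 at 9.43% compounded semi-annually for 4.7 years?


Compound interest earned = final amount − principal.
A = P(1 + r/n)^(nt) = $13,730.29 × (1 + 0.0943/2)^(2 × 4.7) = $21,172.07
Interest = A − P = $21,172.07 − $13,730.29 = $7,441.78

Interest = A - P = $7,441.78


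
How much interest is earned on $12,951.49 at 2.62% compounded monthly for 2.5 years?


Compound interest earned = final amount − principal.
A = P(1 + r/n)^(nt) = $12,951.49 × (1 + 0.0262/12)^(12 × 2.5) = $13,827.22
Interest = A − P = $13,827.22 − $12,951.49 = $875.73

Interest = A - P = $875.73


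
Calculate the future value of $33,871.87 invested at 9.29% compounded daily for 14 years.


Compound interest formula: A = P(1 + r/n)^(nt)
A = $33,871.87 × (1 + 0.0929/365)^(365 × 14)
Growth factor: (1 + 0.0929/365)^5110 = 3.6708914
A = $33,871.87 × 3.6708914
A = $124,339.96

A = P(1 + r/n)^(nt) = $124,339.96


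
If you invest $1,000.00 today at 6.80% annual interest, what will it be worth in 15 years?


Future value formula: FV = PV × (1 + r)^t
FV = $1,000.00 × (1 + 0.068)^15
FV = $1,000.00 × 2.682679
FV = $2,682.68

FV = PV × (1 + r)^t = $2,682.68


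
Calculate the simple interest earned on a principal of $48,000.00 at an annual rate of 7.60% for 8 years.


Simple interest formula: I = P × r × t
I = $48,000.00 × 0.076 × 8
I = $29,184.00

I = P × r × t = $29,184.00


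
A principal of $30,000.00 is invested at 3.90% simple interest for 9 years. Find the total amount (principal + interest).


Total amount formula: A = P(1 + rt) = P + P·r·t
Interest: I = P × r × t = $30,000.00 × 0.039 × 9 = $10,530.00
A = P + I = $30,000.00 + $10,530.00 = $40,530.00

A = P + I = P(1 + rt) = $40,530.00


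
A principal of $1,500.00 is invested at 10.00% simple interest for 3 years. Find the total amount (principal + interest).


Total amount formula: A = P(1 + rt) = P + P·r·t
Interest: I = P × r × t = $1,500.00 × 0.1 × 3 = $450.00
A = P + I = $1,500.00 + $450.00 = $1,950.00

A = P + I = P(1 + rt) = $1,950.00


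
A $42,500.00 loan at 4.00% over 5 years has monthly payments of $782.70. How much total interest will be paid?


Total paid over the life of the loan = PMT × n.
Total paid = $782.70 × 60 = $46,962.00
Total interest = total paid − principal = $46,962.00 − $42,500.00 = $4,462.00

Total interest = (PMT × n) - PV = $4,462.00


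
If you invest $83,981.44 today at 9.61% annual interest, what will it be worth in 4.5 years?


Future value formula: FV = PV × (1 + r)^t
FV = $83,981.44 × (1 + 0.0961)^4.5
FV = $83,981.44 × 1.5112134
FV = $126,913.88

FV = PV × (1 + r)^t = $126,913.88


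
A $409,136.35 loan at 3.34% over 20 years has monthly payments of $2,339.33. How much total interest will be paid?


Total paid over the life of the loan = PMT × n.
Total paid = $2,339.33 × 240 = $561,439.20
Total interest = total paid − principal = $561,439.20 − $409,136.35 = $152,302.85

Total interest = (PMT × n) - PV = $152,302.85


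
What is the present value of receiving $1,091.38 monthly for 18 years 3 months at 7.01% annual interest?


Present value of an ordinary annuity: PV = PMT × (1 − (1 + r)^(−n)) / r
Monthly rate r = 0.0701/12 ≈ 0.00584167, n = 219
PV = $1,091.38 × (1 − (1 + 0.0701/12)^(−219)) / (0.0701/12)
PV = $1,091.38 × 123.378731
PV = $134,653.08

PV = PMT × (1-(1+r)^(-n))/r = $134,653.08


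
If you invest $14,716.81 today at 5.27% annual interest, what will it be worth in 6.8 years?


Future value formula: FV = PV × (1 + r)^t
FV = $14,716.81 × (1 + 0.0527)^6.8
FV = $14,716.81 × 1.4179843
FV = $20,868.21

FV = PV × (1 + r)^t = $20,868.21


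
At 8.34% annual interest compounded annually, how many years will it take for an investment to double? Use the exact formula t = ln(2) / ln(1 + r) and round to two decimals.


Doubling condition: (1 + r)^t = 2
Take ln of both sides: t × ln(1 + r) = ln(2)
t = ln(2) / ln(1 + r)
t = 0.693147 / 0.080104
t = 8.65

t = ln(2) / ln(1 + r) = 8.65 years


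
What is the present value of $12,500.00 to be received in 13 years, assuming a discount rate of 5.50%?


Present value formula: PV = FV / (1 + r)^t
PV = $12,500.00 / (1 + 0.055)^13
PV = $12,500.00 / 2.005774
PV = $6,232.01

PV = FV / (1 + r)^t = $6,232.01


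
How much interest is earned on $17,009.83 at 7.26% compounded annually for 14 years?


Compound interest earned = final amount − principal.
A = P(1 + r/n)^(nt) = $17,009.83 × (1 + 0.0726/1)^(1 × 14) = $45,376.30
Interest = A − P = $45,376.30 − $17,009.83 = $28,366.47

Interest = A - P = $28,366.47


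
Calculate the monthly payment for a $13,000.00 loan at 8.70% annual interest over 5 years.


Loan payment formula: PMT = PV × r / (1 − (1 + r)^(−n))
Monthly rate r = 0.087/12 = 0.00725, n = 60 months
Denominator: 1 − (1 + 0.087/12)^(−60) = 0.351719
PMT = $13,000.00 × (0.087/12) / 0.351719
PMT = $267.97 per month

PMT = PV × r / (1-(1+r)^(-n)) = $267.97/month


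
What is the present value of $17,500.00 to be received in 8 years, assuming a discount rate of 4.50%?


Present value formula: PV = FV / (1 + r)^t
PV = $17,500.00 / (1 + 0.045)^8
PV = $17,500.00 / 1.422101
PV = $12,305.74

PV = FV / (1 + r)^t = $12,305.74


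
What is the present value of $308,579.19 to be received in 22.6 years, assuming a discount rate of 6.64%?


Present value formula: PV = FV / (1 + r)^t
PV = $308,579.19 / (1 + 0.0664)^22.6
PV = $308,579.19 / 4.275580
PV = $72,172.47

PV = FV / (1 + r)^t = $72,172.47


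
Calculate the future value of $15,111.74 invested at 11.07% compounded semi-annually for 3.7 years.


Compound interest formula: A = P(1 + r/n)^(nt)
A = $15,111.74 × (1 + 0.1107/2)^(2 × 3.7)
Growth factor: (1 + 0.1107/2)^7.4 = 1.489821
A = $15,111.74 × 1.489821
A = $22,513.79

A = P(1 + r/n)^(nt) = $22,513.79


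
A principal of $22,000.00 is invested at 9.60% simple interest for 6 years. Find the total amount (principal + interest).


Total amount formula: A = P(1 + rt) = P + P·r·t
Interest: I = P × r × t = $22,000.00 × 0.096 × 6 = $12,672.00
A = P + I = $22,000.00 + $12,672.00 = $34,672.00

A = P + I = P(1 + rt) = $34,672.00


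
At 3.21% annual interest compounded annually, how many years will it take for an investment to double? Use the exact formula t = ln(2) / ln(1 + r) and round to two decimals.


Doubling condition: (1 + r)^t = 2
Take ln of both sides: t × ln(1 + r) = ln(2)
t = ln(2) / ln(1 + r)
t = 0.693147 / 0.031596
t = 21.94

t = ln(2) / ln(1 + r) = 21.94 years


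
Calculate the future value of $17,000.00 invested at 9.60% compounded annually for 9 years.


Compound interest formula: A = P(1 + r/n)^(nt)
A = $17,000.00 × (1 + 0.096/1)^(1 × 9)
Growth factor: (1 + 0.096/1)^9 = 2.2818915
A = $17,000.00 × 2.2818915
A = $38,792.16

A = P(1 + r/n)^(nt) = $38,792.16


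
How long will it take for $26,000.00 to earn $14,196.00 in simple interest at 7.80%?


Rearrange the simple interest formula for t:
I = P × r × t  ⇒  t = I / (P × r)
t = $14,196.00 / ($26,000.00 × 0.078)
t = 7

t = I/(P×r) = 7 years


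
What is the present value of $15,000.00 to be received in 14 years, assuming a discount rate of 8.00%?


Present value formula: PV = FV / (1 + r)^t
PV = $15,000.00 / (1 + 0.08)^14
PV = $15,000.00 / 2.9371936
PV = $5,106.92

PV = FV / (1 + r)^t = $5,106.92


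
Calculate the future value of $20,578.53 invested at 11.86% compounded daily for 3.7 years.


Compound interest formula: A = P(1 + r/n)^(nt)
A = $20,578.53 × (1 + 0.1186/365)^(365 × 3.7)
Growth factor: (1 + 0.1186/365)^1350.5 = 1.550766
A = $20,578.53 × 1.550766
A = $31,912.48

A = P(1 + r/n)^(nt) = $31,912.48


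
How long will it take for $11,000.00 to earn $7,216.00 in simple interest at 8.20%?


Rearrange the simple interest formula for t:
I = P × r × t  ⇒  t = I / (P × r)
t = $7,216.00 / ($11,000.00 × 0.082)
t = 8

t = I/(P×r) = 8 years


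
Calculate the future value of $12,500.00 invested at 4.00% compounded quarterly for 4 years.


Compound interest formula: A = P(1 + r/n)^(nt)
A = $12,500.00 × (1 + 0.04/4)^(4 × 4)
Growth factor: (1 + 0.04/4)^16 = 1.1725786
A = $12,500.00 × 1.1725786
A = $14,657.23

A = P(1 + r/n)^(nt) = $14,657.23


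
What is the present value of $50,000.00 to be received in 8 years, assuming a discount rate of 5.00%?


Present value formula: PV = FV / (1 + r)^t
PV = $50,000.00 / (1 + 0.05)^8
PV = $50,000.00 / 1.4774554
PV = $33,841.97

PV = FV / (1 + r)^t = $33,841.97
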